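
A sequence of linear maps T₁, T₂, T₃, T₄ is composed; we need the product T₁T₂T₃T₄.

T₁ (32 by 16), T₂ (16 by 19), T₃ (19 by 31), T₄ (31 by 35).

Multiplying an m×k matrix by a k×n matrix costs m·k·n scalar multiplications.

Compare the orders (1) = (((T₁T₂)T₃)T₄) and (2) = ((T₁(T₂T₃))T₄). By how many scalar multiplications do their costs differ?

Order (1) = (((T₁T₂)T₃)T₄): (T₁T₂): 32×16 by 16×19 → 32×19, cost 32·16·19 = 9728; ((T₁T₂)T₃): 32×19 by 19×31 → 32×31, cost 32·19·31 = 18848; cumulative 28576; (((T₁T₂)T₃)T₄): 32×31 by 31×35 → 32×35, cost 32·31·35 = 34720; cumulative 63296. Total 63296.
Order (2) = ((T₁(T₂T₃))T₄): (T₂T₃): 16×19 by 19×31 → 16×31, cost 16·19·31 = 9424; (T₁(T₂T₃)): 32×16 by 16×31 → 32×31, cost 32·16·31 = 15872; cumulative 25296; ((T₁(T₂T₃))T₄): 32×31 by 31×35 → 32×35, cost 32·31·35 = 34720; cumulative 60016. Total 60016.
Difference: |63296 − 60016| = 3280.

3280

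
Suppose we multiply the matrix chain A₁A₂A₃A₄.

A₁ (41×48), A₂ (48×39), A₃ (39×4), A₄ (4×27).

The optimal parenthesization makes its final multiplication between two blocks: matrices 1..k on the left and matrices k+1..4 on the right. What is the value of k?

Adjacent pairs: A₁A₂ = 41·48·39 = 76752; A₂A₃ = 48·39·4 = 7488; A₃A₄ = 39·4·27 = 4212.
Length 3: A₁..A₃: k=1: 0+7488+41·48·4=15360; k=2: 76752+0+41·39·4=83148 → min 15360 | A₂..A₄: k=2: 0+4212+48·39·27=54756; k=3: 7488+0+48·4·27=12672 → min 12672.
Top-level splits: k=1: (A₁..A₁)·(A₂..A₄) → 0+12672+41·48·27 = 65808; k=2: (A₁..A₂)·(A₃..A₄) → 76752+4212+41·39·27 = 124137; k=3: (A₁..A₃)·(A₄..A₄) → 15360+0+41·4·27 = 19788.
Best split is after A₃, i.e. k = 3.

3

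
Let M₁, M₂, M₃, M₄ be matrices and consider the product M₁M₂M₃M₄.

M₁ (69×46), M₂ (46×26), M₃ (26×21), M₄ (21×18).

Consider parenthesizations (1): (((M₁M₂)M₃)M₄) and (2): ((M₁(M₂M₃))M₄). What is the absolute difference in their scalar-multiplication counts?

28428

Order (1) = (((M₁M₂)M₃)M₄): (M₁M₂): 69×46 by 46×26 → 69×26, cost 69·46·26 = 82524; ((M₁M₂)M₃): 69×26 by 26×21 → 69×21, cost 69·26·21 = 37674; cumulative 120198; (((M₁M₂)M₃)M₄): 69×21 by 21×18 → 69×18, cost 69·21·18 = 26082; cumulative 146280. Total 146280.
Order (2) = ((M₁(M₂M₃))M₄): (M₂M₃): 46×26 by 26×21 → 46×21, cost 46·26·21 = 25116; (M₁(M₂M₃)): 69×46 by 46×21 → 69×21, cost 69·46·21 = 66654; cumulative 91770; ((M₁(M₂M₃))M₄): 69×21 by 21×18 → 69×18, cost 69·21·18 = 26082; cumulative 117852. Total 117852.
Difference: |146280 − 117852| = 28428.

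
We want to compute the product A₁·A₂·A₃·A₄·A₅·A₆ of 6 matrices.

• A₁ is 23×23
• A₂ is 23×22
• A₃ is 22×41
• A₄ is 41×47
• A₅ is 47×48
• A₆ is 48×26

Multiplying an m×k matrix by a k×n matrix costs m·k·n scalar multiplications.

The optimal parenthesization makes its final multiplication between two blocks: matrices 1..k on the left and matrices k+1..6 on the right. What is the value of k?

2

Adjacent pairs: A₁A₂ = 23·23·22 = 11638; A₂A₃ = 23·22·41 = 20746; A₃A₄ = 22·41·47 = 42394; A₄A₅ = 41·47·48 = 92496; A₅A₆ = 47·48·26 = 58656.
Length 3: A₁..A₃: k=1: 0+20746+23·23·41=42435; k=2: 11638+0+23·22·41=32384 → min 32384 | A₂..A₄: k=2: 0+42394+23·22·47=66176; k=3: 20746+0+23·41·47=65067 → min 65067 | A₃..A₅: k=3: 0+92496+22·41·48=135792; k=4: 42394+0+22·47·48=92026 → min 92026 | A₄..A₆: k=4: 0+58656+41·47·26=108758; k=5: 92496+0+41·48·26=143664 → min 108758.
Length 4: A₁..A₄: k=1: 0+65067+23·23·47=89930; k=2: 11638+42394+23·22·47=77814; k=3: 32384+0+23·41·47=76705 → min 76705 | A₂..A₅: k=2: 0+92026+23·22·48=116314; k=3: 20746+92496+23·41·48=158506; k=4: 65067+0+23·47·48=116955 → min 116314 | A₃..A₆: k=3: 0+108758+22·41·26=132210; k=4: 42394+58656+22·47·26=127934; k=5: 92026+0+22·48·26=119482 → min 119482.
Length 5: A₁..A₅: k=1: 0+116314+23·23·48=141706; k=2: 11638+92026+23·22·48=127952; k=3: 32384+92496+23·41·48=170144; k=4: 76705+0+23·47·48=128593 → min 127952 | A₂..A₆: k=2: 0+119482+23·22·26=132638; k=3: 20746+108758+23·41·26=154022; k=4: 65067+58656+23·47·26=151829; k=5: 116314+0+23·48·26=145018 → min 132638.
Top-level splits: k=1: (A₁..A₁)·(A₂..A₆) → 0+132638+23·23·26 = 146392; k=2: (A₁..A₂)·(A₃..A₆) → 11638+119482+23·22·26 = 144276; k=3: (A₁..A₃)·(A₄..A₆) → 32384+108758+23·41·26 = 165660; k=4: (A₁..A₄)·(A₅..A₆) → 76705+58656+23·47·26 = 163467; k=5: (A₁..A₅)·(A₆..A₆) → 127952+0+23·48·26 = 156656.
Best split is after A₂, i.e. k = 2.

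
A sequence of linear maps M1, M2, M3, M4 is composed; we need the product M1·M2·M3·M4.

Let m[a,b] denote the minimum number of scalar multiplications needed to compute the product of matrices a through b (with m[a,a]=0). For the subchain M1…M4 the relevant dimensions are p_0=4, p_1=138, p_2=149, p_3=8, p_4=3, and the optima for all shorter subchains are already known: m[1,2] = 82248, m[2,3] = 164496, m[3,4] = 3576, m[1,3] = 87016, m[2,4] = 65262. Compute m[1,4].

m[1,4] = min over k∈[1,3] of m[1,k]+m[k+1,4]+p_{0}·p_k·p_{4}.
k=1: 0 + 65262 + 4·138·3 = 66918; k=2: 82248 + 3576 + 4·149·3 = 87612; k=3: 87016 + 0 + 4·8·3 = 87112.
Minimum: 66918 at k=1.

66918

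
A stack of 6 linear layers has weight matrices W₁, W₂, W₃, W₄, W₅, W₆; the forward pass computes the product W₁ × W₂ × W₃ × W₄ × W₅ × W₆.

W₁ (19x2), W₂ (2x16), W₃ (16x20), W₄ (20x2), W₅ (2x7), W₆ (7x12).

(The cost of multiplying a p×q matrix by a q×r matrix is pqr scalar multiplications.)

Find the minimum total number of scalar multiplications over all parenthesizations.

1356

Adjacent pairs: W₁W₂ = 19·2·16 = 608; W₂W₃ = 2·16·20 = 640; W₃W₄ = 16·20·2 = 640; W₄W₅ = 20·2·7 = 280; W₅W₆ = 2·7·12 = 168.
Length 3: W₁..W₃: k=1: 0+640+19·2·20=1400; k=2: 608+0+19·16·20=6688 → min 1400 | W₂..W₄: k=2: 0+640+2·16·2=704; k=3: 640+0+2·20·2=720 → min 704 | W₃..W₅: k=3: 0+280+16·20·7=2520; k=4: 640+0+16·2·7=864 → min 864 | W₄..W₆: k=4: 0+168+20·2·12=648; k=5: 280+0+20·7·12=1960 → min 648.
Length 4: W₁..W₄: k=1: 0+704+19·2·2=780; k=2: 608+640+19·16·2=1856; k=3: 1400+0+19·20·2=2160 → min 780 | W₂..W₅: k=2: 0+864+2·16·7=1088; k=3: 640+280+2·20·7=1200; k=4: 704+0+2·2·7=732 → min 732 | W₃..W₆: k=3: 0+648+16·20·12=4488; k=4: 640+168+16·2·12=1192; k=5: 864+0+16·7·12=2208 → min 1192.
Length 5: W₁..W₅: k=1: 0+732+19·2·7=998; k=2: 608+864+19·16·7=3600; k=3: 1400+280+19·20·7=4340; k=4: 780+0+19·2·7=1046 → min 998 | W₂..W₆: k=2: 0+1192+2·16·12=1576; k=3: 640+648+2·20·12=1768; k=4: 704+168+2·2·12=920; k=5: 732+0+2·7·12=900 → min 900.
Length 6: W₁..W₆: k=1: 0+900+19·2·12=1356; k=2: 608+1192+19·16·12=5448; k=3: 1400+648+19·20·12=6608; k=4: 780+168+19·2·12=1404; k=5: 998+0+19·7·12=2594 → min 1356.
Optimal order: (W₁ × (((W₂ × (W₃ × W₄)) × W₅) × W₆)) with cost 1356.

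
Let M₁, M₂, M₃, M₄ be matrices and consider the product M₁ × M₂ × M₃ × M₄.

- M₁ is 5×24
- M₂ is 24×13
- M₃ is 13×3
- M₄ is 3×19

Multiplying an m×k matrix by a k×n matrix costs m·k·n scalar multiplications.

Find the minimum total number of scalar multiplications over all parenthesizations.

Adjacent pairs: M₁M₂ = 5·24·13 = 1560; M₂M₃ = 24·13·3 = 936; M₃M₄ = 13·3·19 = 741.
Length 3: M₁..M₃: k=1: 0+936+5·24·3=1296; k=2: 1560+0+5·13·3=1755 → min 1296 | M₂..M₄: k=2: 0+741+24·13·19=6669; k=3: 936+0+24·3·19=2304 → min 2304.
Length 4: M₁..M₄: k=1: 0+2304+5·24·19=4584; k=2: 1560+741+5·13·19=3536; k=3: 1296+0+5·3·19=1581 → min 1581.
Optimal order: ((M₁ × (M₂ × M₃)) × M₄) with cost 1581.

1581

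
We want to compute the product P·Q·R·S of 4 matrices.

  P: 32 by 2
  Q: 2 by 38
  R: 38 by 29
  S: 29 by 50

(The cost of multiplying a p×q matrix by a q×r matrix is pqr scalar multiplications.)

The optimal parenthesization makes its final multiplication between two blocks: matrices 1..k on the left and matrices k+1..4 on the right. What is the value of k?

Adjacent pairs: PQ = 32·2·38 = 2432; QR = 2·38·29 = 2204; RS = 38·29·50 = 55100.
Length 3: P..R: k=1: 0+2204+32·2·29=4060; k=2: 2432+0+32·38·29=37696 → min 4060 | Q..S: k=2: 0+55100+2·38·50=58900; k=3: 2204+0+2·29·50=5104 → min 5104.
Top-level splits: k=1: (P..P)·(Q..S) → 0+5104+32·2·50 = 8304; k=2: (P..Q)·(R..S) → 2432+55100+32·38·50 = 118332; k=3: (P..R)·(S..S) → 4060+0+32·29·50 = 50460.
Best split is after P, i.e. k = 1.

1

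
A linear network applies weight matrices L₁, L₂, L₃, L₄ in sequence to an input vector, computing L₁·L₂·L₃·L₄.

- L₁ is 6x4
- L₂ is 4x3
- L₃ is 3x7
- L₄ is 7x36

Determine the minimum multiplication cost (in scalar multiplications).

Adjacent pairs: L₁L₂ = 6·4·3 = 72; L₂L₃ = 4·3·7 = 84; L₃L₄ = 3·7·36 = 756.
Length 3: L₁..L₃: k=1: 0+84+6·4·7=252; k=2: 72+0+6·3·7=198 → min 198 | L₂..L₄: k=2: 0+756+4·3·36=1188; k=3: 84+0+4·7·36=1092 → min 1092.
Length 4: L₁..L₄: k=1: 0+1092+6·4·36=1956; k=2: 72+756+6·3·36=1476; k=3: 198+0+6·7·36=1710 → min 1476.
Optimal order: ((L₁·L₂)·(L₃·L₄)) with cost 1476.

1476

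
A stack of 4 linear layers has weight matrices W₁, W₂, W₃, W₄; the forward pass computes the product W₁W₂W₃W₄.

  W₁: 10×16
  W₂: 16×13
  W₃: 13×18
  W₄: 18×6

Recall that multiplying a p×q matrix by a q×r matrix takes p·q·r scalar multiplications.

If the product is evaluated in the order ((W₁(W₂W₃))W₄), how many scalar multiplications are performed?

(W₂W₃): 16×13 by 13×18 → 16×18, cost 16·13·18 = 3744
(W₁(W₂W₃)): 10×16 by 16×18 → 10×18, cost 10·16·18 = 2880; cumulative 6624
((W₁(W₂W₃))W₄): 10×18 by 18×6 → 10×6, cost 10·18·6 = 1080; cumulative 7704
Total: 7704 scalar multiplications.

7704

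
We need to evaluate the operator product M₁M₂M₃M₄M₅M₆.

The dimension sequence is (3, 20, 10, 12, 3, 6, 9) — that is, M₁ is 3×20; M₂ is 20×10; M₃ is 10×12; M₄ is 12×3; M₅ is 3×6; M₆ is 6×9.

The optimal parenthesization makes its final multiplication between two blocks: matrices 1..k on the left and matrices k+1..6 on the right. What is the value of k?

Adjacent pairs: M₁M₂ = 3·20·10 = 600; M₂M₃ = 20·10·12 = 2400; M₃M₄ = 10·12·3 = 360; M₄M₅ = 12·3·6 = 216; M₅M₆ = 3·6·9 = 162.
Length 3: M₁..M₃: k=1: 0+2400+3·20·12=3120; k=2: 600+0+3·10·12=960 → min 960 | M₂..M₄: k=2: 0+360+20·10·3=960; k=3: 2400+0+20·12·3=3120 → min 960 | M₃..M₅: k=3: 0+216+10·12·6=936; k=4: 360+0+10·3·6=540 → min 540 | M₄..M₆: k=4: 0+162+12·3·9=486; k=5: 216+0+12·6·9=864 → min 486.
Length 4: M₁..M₄: k=1: 0+960+3·20·3=1140; k=2: 600+360+3·10·3=1050; k=3: 960+0+3·12·3=1068 → min 1050 | M₂..M₅: k=2: 0+540+20·10·6=1740; k=3: 2400+216+20·12·6=4056; k=4: 960+0+20·3·6=1320 → min 1320 | M₃..M₆: k=3: 0+486+10·12·9=1566; k=4: 360+162+10·3·9=792; k=5: 540+0+10·6·9=1080 → min 792.
Length 5: M₁..M₅: k=1: 0+1320+3·20·6=1680; k=2: 600+540+3·10·6=1320; k=3: 960+216+3·12·6=1392; k=4: 1050+0+3·3·6=1104 → min 1104 | M₂..M₆: k=2: 0+792+20·10·9=2592; k=3: 2400+486+20·12·9=5046; k=4: 960+162+20·3·9=1662; k=5: 1320+0+20·6·9=2400 → min 1662.
Top-level splits: k=1: (M₁..M₁)·(M₂..M₆) → 0+1662+3·20·9 = 2202; k=2: (M₁..M₂)·(M₃..M₆) → 600+792+3·10·9 = 1662; k=3: (M₁..M₃)·(M₄..M₆) → 960+486+3·12·9 = 1770; k=4: (M₁..M₄)·(M₅..M₆) → 1050+162+3·3·9 = 1293; k=5: (M₁..M₅)·(M₆..M₆) → 1104+0+3·6·9 = 1266.
Best split is after M₅, i.e. k = 5.

5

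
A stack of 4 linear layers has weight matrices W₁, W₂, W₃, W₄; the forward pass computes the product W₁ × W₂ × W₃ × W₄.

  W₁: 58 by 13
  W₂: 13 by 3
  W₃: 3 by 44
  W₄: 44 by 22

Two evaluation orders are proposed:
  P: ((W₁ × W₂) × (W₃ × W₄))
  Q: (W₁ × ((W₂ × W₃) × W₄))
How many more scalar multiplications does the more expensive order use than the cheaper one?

21894

Order P = ((W₁ × W₂) × (W₃ × W₄)): (W₁ × W₂): 58×13 by 13×3 → 58×3, cost 58·13·3 = 2262; (W₃ × W₄): 3×44 by 44×22 → 3×22, cost 3·44·22 = 2904; ((W₁ × W₂) × (W₃ × W₄)): 58×3 by 3×22 → 58×22, cost 58·3·22 = 3828; cumulative 8994. Total 8994.
Order Q = (W₁ × ((W₂ × W₃) × W₄)): (W₂ × W₃): 13×3 by 3×44 → 13×44, cost 13·3·44 = 1716; ((W₂ × W₃) × W₄): 13×44 by 44×22 → 13×22, cost 13·44·22 = 12584; cumulative 14300; (W₁ × ((W₂ × W₃) × W₄)): 58×13 by 13×22 → 58×22, cost 58·13·22 = 16588; cumulative 30888. Total 30888.
Difference: |8994 − 30888| = 21894.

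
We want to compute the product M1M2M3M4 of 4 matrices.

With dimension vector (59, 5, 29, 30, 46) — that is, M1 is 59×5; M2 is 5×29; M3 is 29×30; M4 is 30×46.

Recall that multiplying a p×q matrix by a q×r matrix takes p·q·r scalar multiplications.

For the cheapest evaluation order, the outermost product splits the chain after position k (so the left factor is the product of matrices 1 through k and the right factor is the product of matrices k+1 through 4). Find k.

1

Adjacent pairs: M1M2 = 59·5·29 = 8555; M2M3 = 5·29·30 = 4350; M3M4 = 29·30·46 = 40020.
Length 3: M1..M3: k=1: 0+4350+59·5·30=13200; k=2: 8555+0+59·29·30=59885 → min 13200 | M2..M4: k=2: 0+40020+5·29·46=46690; k=3: 4350+0+5·30·46=11250 → min 11250.
Top-level splits: k=1: (M1..M1)·(M2..M4) → 0+11250+59·5·46 = 24820; k=2: (M1..M2)·(M3..M4) → 8555+40020+59·29·46 = 127281; k=3: (M1..M3)·(M4..M4) → 13200+0+59·30·46 = 94620.
Best split is after M1, i.e. k = 1.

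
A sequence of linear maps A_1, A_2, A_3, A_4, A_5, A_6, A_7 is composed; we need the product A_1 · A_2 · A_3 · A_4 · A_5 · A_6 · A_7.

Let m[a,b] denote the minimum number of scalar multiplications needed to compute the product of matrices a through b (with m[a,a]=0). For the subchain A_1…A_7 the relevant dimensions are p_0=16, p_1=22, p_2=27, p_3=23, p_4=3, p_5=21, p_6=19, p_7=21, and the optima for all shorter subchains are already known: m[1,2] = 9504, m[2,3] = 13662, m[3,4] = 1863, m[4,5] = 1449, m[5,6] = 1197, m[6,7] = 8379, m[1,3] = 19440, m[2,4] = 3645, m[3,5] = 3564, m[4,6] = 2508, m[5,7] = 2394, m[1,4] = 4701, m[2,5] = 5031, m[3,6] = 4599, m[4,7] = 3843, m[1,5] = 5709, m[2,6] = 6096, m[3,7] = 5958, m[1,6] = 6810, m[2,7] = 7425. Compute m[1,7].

m[1,7] = min over k∈[1,6] of m[1,k]+m[k+1,7]+p_{0}·p_k·p_{7}.
k=1: 0 + 7425 + 16·22·21 = 14817; k=2: 9504 + 5958 + 16·27·21 = 24534; k=3: 19440 + 3843 + 16·23·21 = 31011; k=4: 4701 + 2394 + 16·3·21 = 8103; k=5: 5709 + 8379 + 16·21·21 = 21144; k=6: 6810 + 0 + 16·19·21 = 13194.
Minimum: 8103 at k=4.

8103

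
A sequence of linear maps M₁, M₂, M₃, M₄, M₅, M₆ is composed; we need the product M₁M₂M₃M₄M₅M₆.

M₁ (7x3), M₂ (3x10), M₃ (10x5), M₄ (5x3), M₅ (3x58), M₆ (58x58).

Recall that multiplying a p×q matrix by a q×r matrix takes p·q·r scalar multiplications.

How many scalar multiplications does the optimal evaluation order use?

11568

Adjacent pairs: M₁M₂ = 7·3·10 = 210; M₂M₃ = 3·10·5 = 150; M₃M₄ = 10·5·3 = 150; M₄M₅ = 5·3·58 = 870; M₅M₆ = 3·58·58 = 10092.
Length 3: M₁..M₃: k=1: 0+150+7·3·5=255; k=2: 210+0+7·10·5=560 → min 255 | M₂..M₄: k=2: 0+150+3·10·3=240; k=3: 150+0+3·5·3=195 → min 195 | M₃..M₅: k=3: 0+870+10·5·58=3770; k=4: 150+0+10·3·58=1890 → min 1890 | M₄..M₆: k=4: 0+10092+5·3·58=10962; k=5: 870+0+5·58·58=17690 → min 10962.
Length 4: M₁..M₄: k=1: 0+195+7·3·3=258; k=2: 210+150+7·10·3=570; k=3: 255+0+7·5·3=360 → min 258 | M₂..M₅: k=2: 0+1890+3·10·58=3630; k=3: 150+870+3·5·58=1890; k=4: 195+0+3·3·58=717 → min 717 | M₃..M₆: k=3: 0+10962+10·5·58=13862; k=4: 150+10092+10·3·58=11982; k=5: 1890+0+10·58·58=35530 → min 11982.
Length 5: M₁..M₅: k=1: 0+717+7·3·58=1935; k=2: 210+1890+7·10·58=6160; k=3: 255+870+7·5·58=3155; k=4: 258+0+7·3·58=1476 → min 1476 | M₂..M₆: k=2: 0+11982+3·10·58=13722; k=3: 150+10962+3·5·58=11982; k=4: 195+10092+3·3·58=10809; k=5: 717+0+3·58·58=10809 → min 10809.
Length 6: M₁..M₆: k=1: 0+10809+7·3·58=12027; k=2: 210+11982+7·10·58=16252; k=3: 255+10962+7·5·58=13247; k=4: 258+10092+7·3·58=11568; k=5: 1476+0+7·58·58=25024 → min 11568.
Optimal order: ((M₁((M₂M₃)M₄))(M₅M₆)) with cost 11568.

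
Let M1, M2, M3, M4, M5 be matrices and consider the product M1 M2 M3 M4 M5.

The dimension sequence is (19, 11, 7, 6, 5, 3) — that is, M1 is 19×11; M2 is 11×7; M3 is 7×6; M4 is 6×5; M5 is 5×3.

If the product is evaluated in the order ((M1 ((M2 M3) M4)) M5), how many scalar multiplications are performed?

2122

(M2 M3): 11×7 by 7×6 → 11×6, cost 11·7·6 = 462
((M2 M3) M4): 11×6 by 6×5 → 11×5, cost 11·6·5 = 330; cumulative 792
(M1 ((M2 M3) M4)): 19×11 by 11×5 → 19×5, cost 19·11·5 = 1045; cumulative 1837
((M1 ((M2 M3) M4)) M5): 19×5 by 5×3 → 19×3, cost 19·5·3 = 285; cumulative 2122
Total: 2122 scalar multiplications.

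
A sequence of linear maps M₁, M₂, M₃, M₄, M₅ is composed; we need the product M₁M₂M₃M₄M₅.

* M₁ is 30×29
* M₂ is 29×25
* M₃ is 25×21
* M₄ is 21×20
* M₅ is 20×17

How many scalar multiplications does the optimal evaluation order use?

43180

Adjacent pairs: M₁M₂ = 30·29·25 = 21750; M₂M₃ = 29·25·21 = 15225; M₃M₄ = 25·21·20 = 10500; M₄M₅ = 21·20·17 = 7140.
Length 3: M₁..M₃: k=1: 0+15225+30·29·21=33495; k=2: 21750+0+30·25·21=37500 → min 33495 | M₂..M₄: k=2: 0+10500+29·25·20=25000; k=3: 15225+0+29·21·20=27405 → min 25000 | M₃..M₅: k=3: 0+7140+25·21·17=16065; k=4: 10500+0+25·20·17=19000 → min 16065.
Length 4: M₁..M₄: k=1: 0+25000+30·29·20=42400; k=2: 21750+10500+30·25·20=47250; k=3: 33495+0+30·21·20=46095 → min 42400 | M₂..M₅: k=2: 0+16065+29·25·17=28390; k=3: 15225+7140+29·21·17=32718; k=4: 25000+0+29·20·17=34860 → min 28390.
Length 5: M₁..M₅: k=1: 0+28390+30·29·17=43180; k=2: 21750+16065+30·25·17=50565; k=3: 33495+7140+30·21·17=51345; k=4: 42400+0+30·20·17=52600 → min 43180.
Optimal order: (M₁(M₂(M₃(M₄M₅)))) with cost 43180.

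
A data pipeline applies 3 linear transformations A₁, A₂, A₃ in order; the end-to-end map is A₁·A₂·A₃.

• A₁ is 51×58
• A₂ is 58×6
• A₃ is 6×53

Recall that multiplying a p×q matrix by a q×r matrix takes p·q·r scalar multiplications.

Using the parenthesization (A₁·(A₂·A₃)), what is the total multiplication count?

(A₂·A₃): 58×6 by 6×53 → 58×53, cost 58·6·53 = 18444
(A₁·(A₂·A₃)): 51×58 by 58×53 → 51×53, cost 51·58·53 = 156774; cumulative 175218
Total: 175218 scalar multiplications.

175218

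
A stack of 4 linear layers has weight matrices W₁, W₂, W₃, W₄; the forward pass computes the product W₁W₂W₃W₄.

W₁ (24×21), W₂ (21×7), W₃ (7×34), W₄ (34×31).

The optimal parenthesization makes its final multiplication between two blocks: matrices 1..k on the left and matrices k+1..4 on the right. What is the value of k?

2

Adjacent pairs: W₁W₂ = 24·21·7 = 3528; W₂W₃ = 21·7·34 = 4998; W₃W₄ = 7·34·31 = 7378.
Length 3: W₁..W₃: k=1: 0+4998+24·21·34=22134; k=2: 3528+0+24·7·34=9240 → min 9240 | W₂..W₄: k=2: 0+7378+21·7·31=11935; k=3: 4998+0+21·34·31=27132 → min 11935.
Top-level splits: k=1: (W₁..W₁)·(W₂..W₄) → 0+11935+24·21·31 = 27559; k=2: (W₁..W₂)·(W₃..W₄) → 3528+7378+24·7·31 = 16114; k=3: (W₁..W₃)·(W₄..W₄) → 9240+0+24·34·31 = 34536.
Best split is after W₂, i.e. k = 2.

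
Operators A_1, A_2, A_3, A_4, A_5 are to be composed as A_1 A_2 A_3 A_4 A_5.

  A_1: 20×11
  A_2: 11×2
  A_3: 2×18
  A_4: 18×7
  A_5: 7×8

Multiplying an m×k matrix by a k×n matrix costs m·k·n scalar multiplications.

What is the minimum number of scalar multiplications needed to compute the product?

1124

Adjacent pairs: A_1A_2 = 20·11·2 = 440; A_2A_3 = 11·2·18 = 396; A_3A_4 = 2·18·7 = 252; A_4A_5 = 18·7·8 = 1008.
Length 3: A_1..A_3: k=1: 0+396+20·11·18=4356; k=2: 440+0+20·2·18=1160 → min 1160 | A_2..A_4: k=2: 0+252+11·2·7=406; k=3: 396+0+11·18·7=1782 → min 406 | A_3..A_5: k=3: 0+1008+2·18·8=1296; k=4: 252+0+2·7·8=364 → min 364.
Length 4: A_1..A_4: k=1: 0+406+20·11·7=1946; k=2: 440+252+20·2·7=972; k=3: 1160+0+20·18·7=3680 → min 972 | A_2..A_5: k=2: 0+364+11·2·8=540; k=3: 396+1008+11·18·8=2988; k=4: 406+0+11·7·8=1022 → min 540.
Length 5: A_1..A_5: k=1: 0+540+20·11·8=2300; k=2: 440+364+20·2·8=1124; k=3: 1160+1008+20·18·8=5048; k=4: 972+0+20·7·8=2092 → min 1124.
Optimal order: ((A_1 A_2) ((A_3 A_4) A_5)) with cost 1124.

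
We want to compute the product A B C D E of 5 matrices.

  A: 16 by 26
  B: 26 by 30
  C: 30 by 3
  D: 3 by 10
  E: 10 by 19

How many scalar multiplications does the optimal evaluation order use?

5070

Adjacent pairs: AB = 16·26·30 = 12480; BC = 26·30·3 = 2340; CD = 30·3·10 = 900; DE = 3·10·19 = 570.
Length 3: A..C: k=1: 0+2340+16·26·3=3588; k=2: 12480+0+16·30·3=13920 → min 3588 | B..D: k=2: 0+900+26·30·10=8700; k=3: 2340+0+26·3·10=3120 → min 3120 | C..E: k=3: 0+570+30·3·19=2280; k=4: 900+0+30·10·19=6600 → min 2280.
Length 4: A..D: k=1: 0+3120+16·26·10=7280; k=2: 12480+900+16·30·10=18180; k=3: 3588+0+16·3·10=4068 → min 4068 | B..E: k=2: 0+2280+26·30·19=17100; k=3: 2340+570+26·3·19=4392; k=4: 3120+0+26·10·19=8060 → min 4392.
Length 5: A..E: k=1: 0+4392+16·26·19=12296; k=2: 12480+2280+16·30·19=23880; k=3: 3588+570+16·3·19=5070; k=4: 4068+0+16·10·19=7108 → min 5070.
Optimal order: ((A (B C)) (D E)) with cost 5070.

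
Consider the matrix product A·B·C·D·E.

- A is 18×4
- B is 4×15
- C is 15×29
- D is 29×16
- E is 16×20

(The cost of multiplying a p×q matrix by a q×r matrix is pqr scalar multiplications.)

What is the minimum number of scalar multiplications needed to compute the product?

Adjacent pairs: AB = 18·4·15 = 1080; BC = 4·15·29 = 1740; CD = 15·29·16 = 6960; DE = 29·16·20 = 9280.
Length 3: A..C: k=1: 0+1740+18·4·29=3828; k=2: 1080+0+18·15·29=8910 → min 3828 | B..D: k=2: 0+6960+4·15·16=7920; k=3: 1740+0+4·29·16=3596 → min 3596 | C..E: k=3: 0+9280+15·29·20=17980; k=4: 6960+0+15·16·20=11760 → min 11760.
Length 4: A..D: k=1: 0+3596+18·4·16=4748; k=2: 1080+6960+18·15·16=12360; k=3: 3828+0+18·29·16=12180 → min 4748 | B..E: k=2: 0+11760+4·15·20=12960; k=3: 1740+9280+4·29·20=13340; k=4: 3596+0+4·16·20=4876 → min 4876.
Length 5: A..E: k=1: 0+4876+18·4·20=6316; k=2: 1080+11760+18·15·20=18240; k=3: 3828+9280+18·29·20=23548; k=4: 4748+0+18·16·20=10508 → min 6316.
Optimal order: (A·(((B·C)·D)·E)) with cost 6316.

6316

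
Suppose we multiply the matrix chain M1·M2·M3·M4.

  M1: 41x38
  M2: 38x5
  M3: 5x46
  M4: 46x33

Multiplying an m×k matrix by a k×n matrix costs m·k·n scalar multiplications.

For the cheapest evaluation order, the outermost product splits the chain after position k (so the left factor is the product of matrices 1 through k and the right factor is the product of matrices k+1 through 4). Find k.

Adjacent pairs: M1M2 = 41·38·5 = 7790; M2M3 = 38·5·46 = 8740; M3M4 = 5·46·33 = 7590.
Length 3: M1..M3: k=1: 0+8740+41·38·46=80408; k=2: 7790+0+41·5·46=17220 → min 17220 | M2..M4: k=2: 0+7590+38·5·33=13860; k=3: 8740+0+38·46·33=66424 → min 13860.
Top-level splits: k=1: (M1..M1)·(M2..M4) → 0+13860+41·38·33 = 65274; k=2: (M1..M2)·(M3..M4) → 7790+7590+41·5·33 = 22145; k=3: (M1..M3)·(M4..M4) → 17220+0+41·46·33 = 79458.
Best split is after M2, i.e. k = 2.

2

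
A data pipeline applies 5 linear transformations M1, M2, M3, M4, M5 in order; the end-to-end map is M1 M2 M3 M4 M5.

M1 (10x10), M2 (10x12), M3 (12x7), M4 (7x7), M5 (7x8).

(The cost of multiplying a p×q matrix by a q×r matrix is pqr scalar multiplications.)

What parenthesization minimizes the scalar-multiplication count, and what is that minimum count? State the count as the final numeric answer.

2492

Adjacent pairs: M1M2 = 10·10·12 = 1200; M2M3 = 10·12·7 = 840; M3M4 = 12·7·7 = 588; M4M5 = 7·7·8 = 392.
Length 3: M1..M3: k=1: 0+840+10·10·7=1540; k=2: 1200+0+10·12·7=2040 → min 1540 | M2..M4: k=2: 0+588+10·12·7=1428; k=3: 840+0+10·7·7=1330 → min 1330 | M3..M5: k=3: 0+392+12·7·8=1064; k=4: 588+0+12·7·8=1260 → min 1064.
Length 4: M1..M4: k=1: 0+1330+10·10·7=2030; k=2: 1200+588+10·12·7=2628; k=3: 1540+0+10·7·7=2030 → min 2030 | M2..M5: k=2: 0+1064+10·12·8=2024; k=3: 840+392+10·7·8=1792; k=4: 1330+0+10·7·8=1890 → min 1792.
Length 5: M1..M5: k=1: 0+1792+10·10·8=2592; k=2: 1200+1064+10·12·8=3224; k=3: 1540+392+10·7·8=2492; k=4: 2030+0+10·7·8=2590 → min 2492.
Optimal parenthesization: ((M1 (M2 M3)) (M4 M5)) with cost 2492.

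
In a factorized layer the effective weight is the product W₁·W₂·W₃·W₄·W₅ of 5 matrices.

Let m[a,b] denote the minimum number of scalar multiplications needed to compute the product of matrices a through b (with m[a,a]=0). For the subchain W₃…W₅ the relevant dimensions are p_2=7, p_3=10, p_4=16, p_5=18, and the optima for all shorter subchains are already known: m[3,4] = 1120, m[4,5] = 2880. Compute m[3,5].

m[3,5] = min over k∈[3,4] of m[3,k]+m[k+1,5]+p_{2}·p_k·p_{5}.
k=3: 0 + 2880 + 7·10·18 = 4140; k=4: 1120 + 0 + 7·16·18 = 3136.
Minimum: 3136 at k=4.

3136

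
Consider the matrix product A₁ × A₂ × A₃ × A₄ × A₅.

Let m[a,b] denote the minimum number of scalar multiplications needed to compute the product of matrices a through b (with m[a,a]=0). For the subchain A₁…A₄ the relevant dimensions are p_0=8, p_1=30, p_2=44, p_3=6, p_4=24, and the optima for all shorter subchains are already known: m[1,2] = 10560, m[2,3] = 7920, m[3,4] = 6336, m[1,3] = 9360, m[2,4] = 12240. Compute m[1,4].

10512

m[1,4] = min over k∈[1,3] of m[1,k]+m[k+1,4]+p_{0}·p_k·p_{4}.
k=1: 0 + 12240 + 8·30·24 = 18000; k=2: 10560 + 6336 + 8·44·24 = 25344; k=3: 9360 + 0 + 8·6·24 = 10512.
Minimum: 10512 at k=3.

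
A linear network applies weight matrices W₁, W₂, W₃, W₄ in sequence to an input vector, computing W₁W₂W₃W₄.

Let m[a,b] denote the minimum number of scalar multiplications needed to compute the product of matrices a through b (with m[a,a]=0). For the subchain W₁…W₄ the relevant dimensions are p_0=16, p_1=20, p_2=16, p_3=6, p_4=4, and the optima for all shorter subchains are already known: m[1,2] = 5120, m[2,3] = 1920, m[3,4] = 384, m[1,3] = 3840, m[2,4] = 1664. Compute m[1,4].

2944

m[1,4] = min over k∈[1,3] of m[1,k]+m[k+1,4]+p_{0}·p_k·p_{4}.
k=1: 0 + 1664 + 16·20·4 = 2944; k=2: 5120 + 384 + 16·16·4 = 6528; k=3: 3840 + 0 + 16·6·4 = 4224.
Minimum: 2944 at k=1.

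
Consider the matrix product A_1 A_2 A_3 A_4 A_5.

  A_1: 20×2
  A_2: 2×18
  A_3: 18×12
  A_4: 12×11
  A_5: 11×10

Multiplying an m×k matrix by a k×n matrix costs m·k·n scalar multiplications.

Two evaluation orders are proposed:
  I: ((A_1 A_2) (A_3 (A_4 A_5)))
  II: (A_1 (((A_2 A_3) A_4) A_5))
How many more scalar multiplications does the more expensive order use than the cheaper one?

6484

Order I = ((A_1 A_2) (A_3 (A_4 A_5))): (A_1 A_2): 20×2 by 2×18 → 20×18, cost 20·2·18 = 720; (A_4 A_5): 12×11 by 11×10 → 12×10, cost 12·11·10 = 1320; (A_3 (A_4 A_5)): 18×12 by 12×10 → 18×10, cost 18·12·10 = 2160; cumulative 3480; ((A_1 A_2) (A_3 (A_4 A_5))): 20×18 by 18×10 → 20×10, cost 20·18·10 = 3600; cumulative 7800. Total 7800.
Order II = (A_1 (((A_2 A_3) A_4) A_5)): (A_2 A_3): 2×18 by 18×12 → 2×12, cost 2·18·12 = 432; ((A_2 A_3) A_4): 2×12 by 12×11 → 2×11, cost 2·12·11 = 264; cumulative 696; (((A_2 A_3) A_4) A_5): 2×11 by 11×10 → 2×10, cost 2·11·10 = 220; cumulative 916; (A_1 (((A_2 A_3) A_4) A_5)): 20×2 by 2×10 → 20×10, cost 20·2·10 = 400; cumulative 1316. Total 1316.
Difference: |7800 − 1316| = 6484.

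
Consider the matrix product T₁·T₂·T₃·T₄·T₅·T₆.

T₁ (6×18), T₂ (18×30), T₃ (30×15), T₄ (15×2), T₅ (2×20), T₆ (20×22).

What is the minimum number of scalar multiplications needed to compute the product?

Adjacent pairs: T₁T₂ = 6·18·30 = 3240; T₂T₃ = 18·30·15 = 8100; T₃T₄ = 30·15·2 = 900; T₄T₅ = 15·2·20 = 600; T₅T₆ = 2·20·22 = 880.
Length 3: T₁..T₃: k=1: 0+8100+6·18·15=9720; k=2: 3240+0+6·30·15=5940 → min 5940 | T₂..T₄: k=2: 0+900+18·30·2=1980; k=3: 8100+0+18·15·2=8640 → min 1980 | T₃..T₅: k=3: 0+600+30·15·20=9600; k=4: 900+0+30·2·20=2100 → min 2100 | T₄..T₆: k=4: 0+880+15·2·22=1540; k=5: 600+0+15·20·22=7200 → min 1540.
Length 4: T₁..T₄: k=1: 0+1980+6·18·2=2196; k=2: 3240+900+6·30·2=4500; k=3: 5940+0+6·15·2=6120 → min 2196 | T₂..T₅: k=2: 0+2100+18·30·20=12900; k=3: 8100+600+18·15·20=14100; k=4: 1980+0+18·2·20=2700 → min 2700 | T₃..T₆: k=3: 0+1540+30·15·22=11440; k=4: 900+880+30·2·22=3100; k=5: 2100+0+30·20·22=15300 → min 3100.
Length 5: T₁..T₅: k=1: 0+2700+6·18·20=4860; k=2: 3240+2100+6·30·20=8940; k=3: 5940+600+6·15·20=8340; k=4: 2196+0+6·2·20=2436 → min 2436 | T₂..T₆: k=2: 0+3100+18·30·22=14980; k=3: 8100+1540+18·15·22=15580; k=4: 1980+880+18·2·22=3652; k=5: 2700+0+18·20·22=10620 → min 3652.
Length 6: T₁..T₆: k=1: 0+3652+6·18·22=6028; k=2: 3240+3100+6·30·22=10300; k=3: 5940+1540+6·15·22=9460; k=4: 2196+880+6·2·22=3340; k=5: 2436+0+6·20·22=5076 → min 3340.
Optimal order: ((T₁·(T₂·(T₃·T₄)))·(T₅·T₆)) with cost 3340.

3340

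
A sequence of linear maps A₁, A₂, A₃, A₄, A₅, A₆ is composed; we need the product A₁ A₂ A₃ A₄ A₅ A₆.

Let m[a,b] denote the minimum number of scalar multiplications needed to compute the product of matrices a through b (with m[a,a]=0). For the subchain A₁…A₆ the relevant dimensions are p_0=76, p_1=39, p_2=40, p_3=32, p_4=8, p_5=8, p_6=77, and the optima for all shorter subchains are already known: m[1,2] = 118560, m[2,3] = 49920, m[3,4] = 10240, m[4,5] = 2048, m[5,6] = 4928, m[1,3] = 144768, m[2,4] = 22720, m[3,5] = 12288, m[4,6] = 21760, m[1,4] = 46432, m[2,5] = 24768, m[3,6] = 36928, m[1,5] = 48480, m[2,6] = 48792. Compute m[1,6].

m[1,6] = min over k∈[1,5] of m[1,k]+m[k+1,6]+p_{0}·p_k·p_{6}.
k=1: 0 + 48792 + 76·39·77 = 277020; k=2: 118560 + 36928 + 76·40·77 = 389568; k=3: 144768 + 21760 + 76·32·77 = 353792; k=4: 46432 + 4928 + 76·8·77 = 98176; k=5: 48480 + 0 + 76·8·77 = 95296.
Minimum: 95296 at k=5.

95296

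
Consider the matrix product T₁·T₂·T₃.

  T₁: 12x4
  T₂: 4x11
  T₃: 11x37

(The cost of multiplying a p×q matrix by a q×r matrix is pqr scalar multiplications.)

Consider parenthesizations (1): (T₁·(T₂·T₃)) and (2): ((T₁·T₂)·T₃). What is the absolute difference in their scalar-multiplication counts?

Order (1) = (T₁·(T₂·T₃)): (T₂·T₃): 4×11 by 11×37 → 4×37, cost 4·11·37 = 1628; (T₁·(T₂·T₃)): 12×4 by 4×37 → 12×37, cost 12·4·37 = 1776; cumulative 3404. Total 3404.
Order (2) = ((T₁·T₂)·T₃): (T₁·T₂): 12×4 by 4×11 → 12×11, cost 12·4·11 = 528; ((T₁·T₂)·T₃): 12×11 by 11×37 → 12×37, cost 12·11·37 = 4884; cumulative 5412. Total 5412.
Difference: |3404 − 5412| = 2008.

2008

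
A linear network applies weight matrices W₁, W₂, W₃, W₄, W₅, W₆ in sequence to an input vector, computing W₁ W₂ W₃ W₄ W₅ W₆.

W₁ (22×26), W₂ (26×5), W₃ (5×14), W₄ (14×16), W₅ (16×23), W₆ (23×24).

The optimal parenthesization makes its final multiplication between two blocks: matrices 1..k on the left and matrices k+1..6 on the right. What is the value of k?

Adjacent pairs: W₁W₂ = 22·26·5 = 2860; W₂W₃ = 26·5·14 = 1820; W₃W₄ = 5·14·16 = 1120; W₄W₅ = 14·16·23 = 5152; W₅W₆ = 16·23·24 = 8832.
Length 3: W₁..W₃: k=1: 0+1820+22·26·14=9828; k=2: 2860+0+22·5·14=4400 → min 4400 | W₂..W₄: k=2: 0+1120+26·5·16=3200; k=3: 1820+0+26·14·16=7644 → min 3200 | W₃..W₅: k=3: 0+5152+5·14·23=6762; k=4: 1120+0+5·16·23=2960 → min 2960 | W₄..W₆: k=4: 0+8832+14·16·24=14208; k=5: 5152+0+14·23·24=12880 → min 12880.
Length 4: W₁..W₄: k=1: 0+3200+22·26·16=12352; k=2: 2860+1120+22·5·16=5740; k=3: 4400+0+22·14·16=9328 → min 5740 | W₂..W₅: k=2: 0+2960+26·5·23=5950; k=3: 1820+5152+26·14·23=15344; k=4: 3200+0+26·16·23=12768 → min 5950 | W₃..W₆: k=3: 0+12880+5·14·24=14560; k=4: 1120+8832+5·16·24=11872; k=5: 2960+0+5·23·24=5720 → min 5720.
Length 5: W₁..W₅: k=1: 0+5950+22·26·23=19106; k=2: 2860+2960+22·5·23=8350; k=3: 4400+5152+22·14·23=16636; k=4: 5740+0+22·16·23=13836 → min 8350 | W₂..W₆: k=2: 0+5720+26·5·24=8840; k=3: 1820+12880+26·14·24=23436; k=4: 3200+8832+26·16·24=22016; k=5: 5950+0+26·23·24=20302 → min 8840.
Top-level splits: k=1: (W₁..W₁)·(W₂..W₆) → 0+8840+22·26·24 = 22568; k=2: (W₁..W₂)·(W₃..W₆) → 2860+5720+22·5·24 = 11220; k=3: (W₁..W₃)·(W₄..W₆) → 4400+12880+22·14·24 = 24672; k=4: (W₁..W₄)·(W₅..W₆) → 5740+8832+22·16·24 = 23020; k=5: (W₁..W₅)·(W₆..W₆) → 8350+0+22·23·24 = 20494.
Best split is after W₂, i.e. k = 2.

2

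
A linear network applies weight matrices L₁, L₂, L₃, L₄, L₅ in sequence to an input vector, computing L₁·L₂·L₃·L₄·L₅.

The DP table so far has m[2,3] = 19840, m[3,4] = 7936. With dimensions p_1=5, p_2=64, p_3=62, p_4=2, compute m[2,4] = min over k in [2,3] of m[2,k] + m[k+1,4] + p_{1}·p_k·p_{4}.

m[2,4] = min over k∈[2,3] of m[2,k]+m[k+1,4]+p_{1}·p_k·p_{4}.
k=2: 0 + 7936 + 5·64·2 = 8576; k=3: 19840 + 0 + 5·62·2 = 20460.
Minimum: 8576 at k=2.

8576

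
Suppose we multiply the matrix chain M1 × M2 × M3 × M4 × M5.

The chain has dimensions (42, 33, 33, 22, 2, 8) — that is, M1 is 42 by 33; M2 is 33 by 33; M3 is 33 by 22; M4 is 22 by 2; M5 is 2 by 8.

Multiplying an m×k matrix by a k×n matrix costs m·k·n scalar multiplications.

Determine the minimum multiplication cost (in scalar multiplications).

Adjacent pairs: M1M2 = 42·33·33 = 45738; M2M3 = 33·33·22 = 23958; M3M4 = 33·22·2 = 1452; M4M5 = 22·2·8 = 352.
Length 3: M1..M3: k=1: 0+23958+42·33·22=54450; k=2: 45738+0+42·33·22=76230 → min 54450 | M2..M4: k=2: 0+1452+33·33·2=3630; k=3: 23958+0+33·22·2=25410 → min 3630 | M3..M5: k=3: 0+352+33·22·8=6160; k=4: 1452+0+33·2·8=1980 → min 1980.
Length 4: M1..M4: k=1: 0+3630+42·33·2=6402; k=2: 45738+1452+42·33·2=49962; k=3: 54450+0+42·22·2=56298 → min 6402 | M2..M5: k=2: 0+1980+33·33·8=10692; k=3: 23958+352+33·22·8=30118; k=4: 3630+0+33·2·8=4158 → min 4158.
Length 5: M1..M5: k=1: 0+4158+42·33·8=15246; k=2: 45738+1980+42·33·8=58806; k=3: 54450+352+42·22·8=62194; k=4: 6402+0+42·2·8=7074 → min 7074.
Optimal order: ((M1 × (M2 × (M3 × M4))) × M5) with cost 7074.

7074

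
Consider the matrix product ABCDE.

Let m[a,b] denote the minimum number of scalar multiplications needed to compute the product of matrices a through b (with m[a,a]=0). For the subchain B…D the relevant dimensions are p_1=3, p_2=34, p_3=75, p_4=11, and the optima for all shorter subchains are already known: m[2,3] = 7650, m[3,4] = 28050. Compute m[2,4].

m[2,4] = min over k∈[2,3] of m[2,k]+m[k+1,4]+p_{1}·p_k·p_{4}.
k=2: 0 + 28050 + 3·34·11 = 29172; k=3: 7650 + 0 + 3·75·11 = 10125.
Minimum: 10125 at k=3.

10125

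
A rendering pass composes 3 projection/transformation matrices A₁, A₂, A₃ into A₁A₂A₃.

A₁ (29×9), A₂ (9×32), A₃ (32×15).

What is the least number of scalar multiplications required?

Order (A₁(A₂A₃)): (A₂A₃): 9×32 by 32×15 → 9×15, cost 9·32·15 = 4320; (A₁(A₂A₃)): 29×9 by 9×15 → 29×15, cost 29·9·15 = 3915; cumulative 8235. Total 8235.
Order ((A₁A₂)A₃): (A₁A₂): 29×9 by 9×32 → 29×32, cost 29·9·32 = 8352; ((A₁A₂)A₃): 29×32 by 32×15 → 29×15, cost 29·32·15 = 13920; cumulative 22272. Total 22272.
Minimum: 8235.

8235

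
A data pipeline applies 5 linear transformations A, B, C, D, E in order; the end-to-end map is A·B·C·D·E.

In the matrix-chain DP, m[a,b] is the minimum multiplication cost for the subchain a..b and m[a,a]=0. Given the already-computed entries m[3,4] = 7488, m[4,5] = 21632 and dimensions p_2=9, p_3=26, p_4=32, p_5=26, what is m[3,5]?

m[3,5] = min over k∈[3,4] of m[3,k]+m[k+1,5]+p_{2}·p_k·p_{5}.
k=3: 0 + 21632 + 9·26·26 = 27716; k=4: 7488 + 0 + 9·32·26 = 14976.
Minimum: 14976 at k=4.

14976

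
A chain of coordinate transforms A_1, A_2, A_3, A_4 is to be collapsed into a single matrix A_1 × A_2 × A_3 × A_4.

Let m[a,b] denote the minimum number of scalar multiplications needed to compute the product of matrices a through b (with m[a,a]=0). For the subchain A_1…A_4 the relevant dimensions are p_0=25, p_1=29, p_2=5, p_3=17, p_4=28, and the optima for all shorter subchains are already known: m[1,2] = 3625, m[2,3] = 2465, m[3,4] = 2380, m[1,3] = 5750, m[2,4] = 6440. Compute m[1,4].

9505

m[1,4] = min over k∈[1,3] of m[1,k]+m[k+1,4]+p_{0}·p_k·p_{4}.
k=1: 0 + 6440 + 25·29·28 = 26740; k=2: 3625 + 2380 + 25·5·28 = 9505; k=3: 5750 + 0 + 25·17·28 = 17650.
Minimum: 9505 at k=2.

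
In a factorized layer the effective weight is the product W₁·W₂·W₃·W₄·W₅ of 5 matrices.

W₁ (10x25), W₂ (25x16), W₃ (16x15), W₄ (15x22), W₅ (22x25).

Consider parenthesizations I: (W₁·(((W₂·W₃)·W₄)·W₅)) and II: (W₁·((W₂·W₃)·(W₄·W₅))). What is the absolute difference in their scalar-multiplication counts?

4375

Order I = (W₁·(((W₂·W₃)·W₄)·W₅)): (W₂·W₃): 25×16 by 16×15 → 25×15, cost 25·16·15 = 6000; ((W₂·W₃)·W₄): 25×15 by 15×22 → 25×22, cost 25·15·22 = 8250; cumulative 14250; (((W₂·W₃)·W₄)·W₅): 25×22 by 22×25 → 25×25, cost 25·22·25 = 13750; cumulative 28000; (W₁·(((W₂·W₃)·W₄)·W₅)): 10×25 by 25×25 → 10×25, cost 10·25·25 = 6250; cumulative 34250. Total 34250.
Order II = (W₁·((W₂·W₃)·(W₄·W₅))): (W₂·W₃): 25×16 by 16×15 → 25×15, cost 25·16·15 = 6000; (W₄·W₅): 15×22 by 22×25 → 15×25, cost 15·22·25 = 8250; ((W₂·W₃)·(W₄·W₅)): 25×15 by 15×25 → 25×25, cost 25·15·25 = 9375; cumulative 23625; (W₁·((W₂·W₃)·(W₄·W₅))): 10×25 by 25×25 → 10×25, cost 10·25·25 = 6250; cumulative 29875. Total 29875.
Difference: |34250 − 29875| = 4375.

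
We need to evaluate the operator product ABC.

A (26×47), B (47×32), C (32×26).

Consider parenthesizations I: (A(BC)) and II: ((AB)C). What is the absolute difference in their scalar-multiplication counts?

10140

Order I = (A(BC)): (BC): 47×32 by 32×26 → 47×26, cost 47·32·26 = 39104; (A(BC)): 26×47 by 47×26 → 26×26, cost 26·47·26 = 31772; cumulative 70876. Total 70876.
Order II = ((AB)C): (AB): 26×47 by 47×32 → 26×32, cost 26·47·32 = 39104; ((AB)C): 26×32 by 32×26 → 26×26, cost 26·32·26 = 21632; cumulative 60736. Total 60736.
Difference: |70876 − 60736| = 10140.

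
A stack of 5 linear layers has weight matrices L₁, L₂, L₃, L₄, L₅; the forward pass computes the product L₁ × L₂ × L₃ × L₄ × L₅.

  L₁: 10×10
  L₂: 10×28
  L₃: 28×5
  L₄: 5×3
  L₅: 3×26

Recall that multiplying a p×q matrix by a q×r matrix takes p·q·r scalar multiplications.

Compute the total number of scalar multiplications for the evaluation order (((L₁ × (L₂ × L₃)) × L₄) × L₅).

(L₂ × L₃): 10×28 by 28×5 → 10×5, cost 10·28·5 = 1400
(L₁ × (L₂ × L₃)): 10×10 by 10×5 → 10×5, cost 10·10·5 = 500; cumulative 1900
((L₁ × (L₂ × L₃)) × L₄): 10×5 by 5×3 → 10×3, cost 10·5·3 = 150; cumulative 2050
(((L₁ × (L₂ × L₃)) × L₄) × L₅): 10×3 by 3×26 → 10×26, cost 10·3·26 = 780; cumulative 2830
Total: 2830 scalar multiplications.

2830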